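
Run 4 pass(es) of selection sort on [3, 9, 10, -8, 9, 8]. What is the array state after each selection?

Pass 1: Select minimum -8 at index 3, swap -> [-8, 9, 10, 3, 9, 8]
Pass 2: Select minimum 3 at index 3, swap -> [-8, 3, 10, 9, 9, 8]
Pass 3: Select minimum 8 at index 5, swap -> [-8, 3, 8, 9, 9, 10]
Pass 4: Select minimum 9 at index 3, swap -> [-8, 3, 8, 9, 9, 10]


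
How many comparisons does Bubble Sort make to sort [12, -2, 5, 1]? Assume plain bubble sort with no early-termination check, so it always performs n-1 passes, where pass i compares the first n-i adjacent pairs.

Pass 1: compare adjacent pairs (0,1)..(2,3) = 3 comparison(s), 3 swap(s) -> [-2, 5, 1, 12]
Pass 2: compare adjacent pairs (0,1)..(1,2) = 2 comparison(s), 1 swap(s) -> [-2, 1, 5, 12]
Pass 3: compare adjacent pairs (0,1)..(0,1) = 1 comparison(s), 0 swap(s) -> [-2, 1, 5, 12]
Total comparisons: 3 + 2 + 1 = 6


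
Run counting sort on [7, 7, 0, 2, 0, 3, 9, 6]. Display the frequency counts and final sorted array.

Count array: [2, 0, 1, 1, 0, 0, 1, 2, 0, 1]
(count[i] = number of elements equal to i)
Cumulative count: [2, 2, 3, 4, 4, 4, 5, 7, 7, 8]
Sorted: [0, 0, 2, 3, 6, 7, 7, 9]


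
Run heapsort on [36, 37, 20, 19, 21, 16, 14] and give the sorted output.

Build heap: [37, 36, 20, 19, 21, 16, 14]
Extract 37: [36, 21, 20, 19, 14, 16, 37]
Extract 36: [21, 19, 20, 16, 14, 36, 37]
Extract 21: [20, 19, 14, 16, 21, 36, 37]
Extract 20: [19, 16, 14, 20, 21, 36, 37]
Extract 19: [16, 14, 19, 20, 21, 36, 37]
Extract 16: [14, 16, 19, 20, 21, 36, 37]


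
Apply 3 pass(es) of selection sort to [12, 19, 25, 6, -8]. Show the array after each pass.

Pass 1: Select minimum -8 at index 4, swap -> [-8, 19, 25, 6, 12]
Pass 2: Select minimum 6 at index 3, swap -> [-8, 6, 25, 19, 12]
Pass 3: Select minimum 12 at index 4, swap -> [-8, 6, 12, 19, 25]


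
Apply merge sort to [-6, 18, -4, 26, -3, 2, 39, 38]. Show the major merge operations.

Divide and conquer:
  Merge [-6] + [18] -> [-6, 18]
  Merge [-4] + [26] -> [-4, 26]
  Merge [-6, 18] + [-4, 26] -> [-6, -4, 18, 26]
  Merge [-3] + [2] -> [-3, 2]
  Merge [39] + [38] -> [38, 39]
  Merge [-3, 2] + [38, 39] -> [-3, 2, 38, 39]
  Merge [-6, -4, 18, 26] + [-3, 2, 38, 39] -> [-6, -4, -3, 2, 18, 26, 38, 39]


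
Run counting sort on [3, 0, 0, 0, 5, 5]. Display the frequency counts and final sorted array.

Count array: [3, 0, 0, 1, 0, 2]
(count[i] = number of elements equal to i)
Cumulative count: [3, 3, 3, 4, 4, 6]
Sorted: [0, 0, 0, 3, 5, 5]


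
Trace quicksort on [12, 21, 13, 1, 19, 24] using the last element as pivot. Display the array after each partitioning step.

Partition 1: pivot=24 at index 5 -> [12, 21, 13, 1, 19, 24]
Partition 2: pivot=19 at index 3 -> [12, 13, 1, 19, 21, 24]
Partition 3: pivot=1 at index 0 -> [1, 13, 12, 19, 21, 24]
Partition 4: pivot=12 at index 1 -> [1, 12, 13, 19, 21, 24]


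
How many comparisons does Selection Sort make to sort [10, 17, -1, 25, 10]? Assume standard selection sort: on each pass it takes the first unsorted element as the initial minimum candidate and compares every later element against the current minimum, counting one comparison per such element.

Pass 1: scan indices 1..4 for the minimum = 4 comparison(s); min is -1, place at index 0 -> [-1, 17, 10, 25, 10]
Pass 2: scan indices 2..4 for the minimum = 3 comparison(s); min is 10, place at index 1 -> [-1, 10, 17, 25, 10]
Pass 3: scan indices 3..4 for the minimum = 2 comparison(s); min is 10, place at index 2 -> [-1, 10, 10, 25, 17]
Pass 4: scan indices 4..4 for the minimum = 1 comparison(s); min is 17, place at index 3 -> [-1, 10, 10, 17, 25]
Selection sort always scans the whole unsorted suffix, so the count is (n-1) + (n-2) + ... + 1 = n(n-1)/2 = 5*4/2 = 10 regardless of the input order.
Total comparisons: 4 + 3 + 2 + 1 = 10


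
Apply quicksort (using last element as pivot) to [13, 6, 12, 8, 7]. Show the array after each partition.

Partition 1: pivot=7 at index 1 -> [6, 7, 12, 8, 13]
Partition 2: pivot=13 at index 4 -> [6, 7, 12, 8, 13]
Partition 3: pivot=8 at index 2 -> [6, 7, 8, 12, 13]


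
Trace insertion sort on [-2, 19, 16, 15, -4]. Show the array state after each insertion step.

First element -2 is already 'sorted'
Insert 19: shifted 0 elements -> [-2, 19, 16, 15, -4]
Insert 16: shifted 1 elements -> [-2, 16, 19, 15, -4]
Insert 15: shifted 2 elements -> [-2, 15, 16, 19, -4]
Insert -4: shifted 4 elements -> [-4, -2, 15, 16, 19]


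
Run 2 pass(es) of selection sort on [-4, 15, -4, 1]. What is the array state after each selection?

Pass 1: Select minimum -4 at index 0, swap -> [-4, 15, -4, 1]
Pass 2: Select minimum -4 at index 2, swap -> [-4, -4, 15, 1]


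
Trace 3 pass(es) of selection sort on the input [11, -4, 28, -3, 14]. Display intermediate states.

Pass 1: Select minimum -4 at index 1, swap -> [-4, 11, 28, -3, 14]
Pass 2: Select minimum -3 at index 3, swap -> [-4, -3, 28, 11, 14]
Pass 3: Select minimum 11 at index 3, swap -> [-4, -3, 11, 28, 14]


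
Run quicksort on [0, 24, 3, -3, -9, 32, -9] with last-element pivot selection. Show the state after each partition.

Partition 1: pivot=-9 at index 1 -> [-9, -9, 3, -3, 0, 32, 24]
Partition 2: pivot=24 at index 5 -> [-9, -9, 3, -3, 0, 24, 32]
Partition 3: pivot=0 at index 3 -> [-9, -9, -3, 0, 3, 24, 32]


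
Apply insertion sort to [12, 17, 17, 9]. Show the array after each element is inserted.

First element 12 is already 'sorted'
Insert 17: shifted 0 elements -> [12, 17, 17, 9]
Insert 17: shifted 0 elements -> [12, 17, 17, 9]
Insert 9: shifted 3 elements -> [9, 12, 17, 17]


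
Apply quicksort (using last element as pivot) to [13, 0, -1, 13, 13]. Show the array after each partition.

Partition 1: pivot=13 at index 4 -> [13, 0, -1, 13, 13]
Partition 2: pivot=13 at index 3 -> [13, 0, -1, 13, 13]
Partition 3: pivot=-1 at index 0 -> [-1, 0, 13, 13, 13]
Partition 4: pivot=13 at index 2 -> [-1, 0, 13, 13, 13]


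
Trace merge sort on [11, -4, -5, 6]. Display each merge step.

Divide and conquer:
  Merge [11] + [-4] -> [-4, 11]
  Merge [-5] + [6] -> [-5, 6]
  Merge [-4, 11] + [-5, 6] -> [-5, -4, 6, 11]


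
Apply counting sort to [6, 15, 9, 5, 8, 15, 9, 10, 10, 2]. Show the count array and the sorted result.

Count array: [0, 0, 1, 0, 0, 1, 1, 0, 1, 2, 2, 0, 0, 0, 0, 2]
(count[i] = number of elements equal to i)
Cumulative count: [0, 0, 1, 1, 1, 2, 3, 3, 4, 6, 8, 8, 8, 8, 8, 10]
Sorted: [2, 5, 6, 8, 9, 9, 10, 10, 15, 15]


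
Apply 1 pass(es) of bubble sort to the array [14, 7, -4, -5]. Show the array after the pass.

After pass 1: [7, -4, -5, 14] (3 swaps)
Total swaps: 3


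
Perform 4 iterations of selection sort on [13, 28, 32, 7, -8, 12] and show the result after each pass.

Pass 1: Select minimum -8 at index 4, swap -> [-8, 28, 32, 7, 13, 12]
Pass 2: Select minimum 7 at index 3, swap -> [-8, 7, 32, 28, 13, 12]
Pass 3: Select minimum 12 at index 5, swap -> [-8, 7, 12, 28, 13, 32]
Pass 4: Select minimum 13 at index 4, swap -> [-8, 7, 12, 13, 28, 32]


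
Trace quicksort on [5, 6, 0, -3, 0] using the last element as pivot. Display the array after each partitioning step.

Partition 1: pivot=0 at index 2 -> [0, -3, 0, 6, 5]
Partition 2: pivot=-3 at index 0 -> [-3, 0, 0, 6, 5]
Partition 3: pivot=5 at index 3 -> [-3, 0, 0, 5, 6]


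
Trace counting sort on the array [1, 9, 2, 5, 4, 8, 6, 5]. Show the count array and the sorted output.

Count array: [0, 1, 1, 0, 1, 2, 1, 0, 1, 1]
(count[i] = number of elements equal to i)
Cumulative count: [0, 1, 2, 2, 3, 5, 6, 6, 7, 8]
Sorted: [1, 2, 4, 5, 5, 6, 8, 9]


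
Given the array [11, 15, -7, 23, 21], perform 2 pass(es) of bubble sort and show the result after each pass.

After pass 1: [11, -7, 15, 21, 23] (2 swaps)
After pass 2: [-7, 11, 15, 21, 23] (1 swaps)
Total swaps: 3


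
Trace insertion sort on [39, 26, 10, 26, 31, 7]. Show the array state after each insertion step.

First element 39 is already 'sorted'
Insert 26: shifted 1 elements -> [26, 39, 10, 26, 31, 7]
Insert 10: shifted 2 elements -> [10, 26, 39, 26, 31, 7]
Insert 26: shifted 1 elements -> [10, 26, 26, 39, 31, 7]
Insert 31: shifted 1 elements -> [10, 26, 26, 31, 39, 7]
Insert 7: shifted 5 elements -> [7, 10, 26, 26, 31, 39]


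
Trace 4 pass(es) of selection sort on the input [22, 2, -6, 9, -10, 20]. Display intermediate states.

Pass 1: Select minimum -10 at index 4, swap -> [-10, 2, -6, 9, 22, 20]
Pass 2: Select minimum -6 at index 2, swap -> [-10, -6, 2, 9, 22, 20]
Pass 3: Select minimum 2 at index 2, swap -> [-10, -6, 2, 9, 22, 20]
Pass 4: Select minimum 9 at index 3, swap -> [-10, -6, 2, 9, 22, 20]


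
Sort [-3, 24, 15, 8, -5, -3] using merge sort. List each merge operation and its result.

Divide and conquer:
  Merge [24] + [15] -> [15, 24]
  Merge [-3] + [15, 24] -> [-3, 15, 24]
  Merge [-5] + [-3] -> [-5, -3]
  Merge [8] + [-5, -3] -> [-5, -3, 8]
  Merge [-3, 15, 24] + [-5, -3, 8] -> [-5, -3, -3, 8, 15, 24]


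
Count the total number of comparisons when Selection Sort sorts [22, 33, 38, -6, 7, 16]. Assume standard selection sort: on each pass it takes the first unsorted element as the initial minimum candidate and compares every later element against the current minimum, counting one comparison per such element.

Pass 1: scan indices 1..5 for the minimum = 5 comparison(s); min is -6, place at index 0 -> [-6, 33, 38, 22, 7, 16]
Pass 2: scan indices 2..5 for the minimum = 4 comparison(s); min is 7, place at index 1 -> [-6, 7, 38, 22, 33, 16]
Pass 3: scan indices 3..5 for the minimum = 3 comparison(s); min is 16, place at index 2 -> [-6, 7, 16, 22, 33, 38]
Pass 4: scan indices 4..5 for the minimum = 2 comparison(s); min is 22, place at index 3 -> [-6, 7, 16, 22, 33, 38]
Pass 5: scan indices 5..5 for the minimum = 1 comparison(s); min is 33, place at index 4 -> [-6, 7, 16, 22, 33, 38]
Selection sort always scans the whole unsorted suffix, so the count is (n-1) + (n-2) + ... + 1 = n(n-1)/2 = 6*5/2 = 15 regardless of the input order.
Total comparisons: 5 + 4 + 3 + 2 + 1 = 15


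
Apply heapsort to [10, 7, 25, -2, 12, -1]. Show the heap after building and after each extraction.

Build heap: [25, 12, 10, -2, 7, -1]
Extract 25: [12, 7, 10, -2, -1, 25]
Extract 12: [10, 7, -1, -2, 12, 25]
Extract 10: [7, -2, -1, 10, 12, 25]
Extract 7: [-1, -2, 7, 10, 12, 25]
Extract -1: [-2, -1, 7, 10, 12, 25]


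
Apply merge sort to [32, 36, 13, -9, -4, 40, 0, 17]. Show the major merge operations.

Divide and conquer:
  Merge [32] + [36] -> [32, 36]
  Merge [13] + [-9] -> [-9, 13]
  Merge [32, 36] + [-9, 13] -> [-9, 13, 32, 36]
  Merge [-4] + [40] -> [-4, 40]
  Merge [0] + [17] -> [0, 17]
  Merge [-4, 40] + [0, 17] -> [-4, 0, 17, 40]
  Merge [-9, 13, 32, 36] + [-4, 0, 17, 40] -> [-9, -4, 0, 13, 17, 32, 36, 40]


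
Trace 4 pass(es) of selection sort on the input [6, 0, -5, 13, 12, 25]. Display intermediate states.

Pass 1: Select minimum -5 at index 2, swap -> [-5, 0, 6, 13, 12, 25]
Pass 2: Select minimum 0 at index 1, swap -> [-5, 0, 6, 13, 12, 25]
Pass 3: Select minimum 6 at index 2, swap -> [-5, 0, 6, 13, 12, 25]
Pass 4: Select minimum 12 at index 4, swap -> [-5, 0, 6, 12, 13, 25]


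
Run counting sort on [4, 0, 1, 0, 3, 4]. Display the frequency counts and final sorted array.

Count array: [2, 1, 0, 1, 2]
(count[i] = number of elements equal to i)
Cumulative count: [2, 3, 3, 4, 6]
Sorted: [0, 0, 1, 3, 4, 4]


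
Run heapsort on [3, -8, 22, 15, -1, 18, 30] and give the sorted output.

Build heap: [30, 15, 22, -8, -1, 18, 3]
Extract 30: [22, 15, 18, -8, -1, 3, 30]
Extract 22: [18, 15, 3, -8, -1, 22, 30]
Extract 18: [15, -1, 3, -8, 18, 22, 30]
Extract 15: [3, -1, -8, 15, 18, 22, 30]
Extract 3: [-1, -8, 3, 15, 18, 22, 30]
Extract -1: [-8, -1, 3, 15, 18, 22, 30]


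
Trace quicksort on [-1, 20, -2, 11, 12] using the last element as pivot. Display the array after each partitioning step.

Partition 1: pivot=12 at index 3 -> [-1, -2, 11, 12, 20]
Partition 2: pivot=11 at index 2 -> [-1, -2, 11, 12, 20]
Partition 3: pivot=-2 at index 0 -> [-2, -1, 11, 12, 20]


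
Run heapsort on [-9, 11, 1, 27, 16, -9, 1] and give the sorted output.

Build heap: [27, 16, 1, 11, -9, -9, 1]
Extract 27: [16, 11, 1, 1, -9, -9, 27]
Extract 16: [11, 1, 1, -9, -9, 16, 27]
Extract 11: [1, -9, 1, -9, 11, 16, 27]
Extract 1: [1, -9, -9, 1, 11, 16, 27]
Extract 1: [-9, -9, 1, 1, 11, 16, 27]
Extract -9: [-9, -9, 1, 1, 11, 16, 27]


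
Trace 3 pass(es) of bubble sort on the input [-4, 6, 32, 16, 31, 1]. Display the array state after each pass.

After pass 1: [-4, 6, 16, 31, 1, 32] (3 swaps)
After pass 2: [-4, 6, 16, 1, 31, 32] (1 swaps)
After pass 3: [-4, 6, 1, 16, 31, 32] (1 swaps)
Total swaps: 5


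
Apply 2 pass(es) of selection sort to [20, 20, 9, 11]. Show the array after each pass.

Pass 1: Select minimum 9 at index 2, swap -> [9, 20, 20, 11]
Pass 2: Select minimum 11 at index 3, swap -> [9, 11, 20, 20]


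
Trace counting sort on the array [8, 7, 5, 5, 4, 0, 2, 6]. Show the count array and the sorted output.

Count array: [1, 0, 1, 0, 1, 2, 1, 1, 1]
(count[i] = number of elements equal to i)
Cumulative count: [1, 1, 2, 2, 3, 5, 6, 7, 8]
Sorted: [0, 2, 4, 5, 5, 6, 7, 8]


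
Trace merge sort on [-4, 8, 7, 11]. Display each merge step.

Divide and conquer:
  Merge [-4] + [8] -> [-4, 8]
  Merge [7] + [11] -> [7, 11]
  Merge [-4, 8] + [7, 11] -> [-4, 7, 8, 11]


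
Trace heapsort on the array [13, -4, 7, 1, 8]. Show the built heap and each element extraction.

Build heap: [13, 8, 7, 1, -4]
Extract 13: [8, 1, 7, -4, 13]
Extract 8: [7, 1, -4, 8, 13]
Extract 7: [1, -4, 7, 8, 13]
Extract 1: [-4, 1, 7, 8, 13]


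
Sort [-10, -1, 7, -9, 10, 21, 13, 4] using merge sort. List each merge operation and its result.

Divide and conquer:
  Merge [-10] + [-1] -> [-10, -1]
  Merge [7] + [-9] -> [-9, 7]
  Merge [-10, -1] + [-9, 7] -> [-10, -9, -1, 7]
  Merge [10] + [21] -> [10, 21]
  Merge [13] + [4] -> [4, 13]
  Merge [10, 21] + [4, 13] -> [4, 10, 13, 21]
  Merge [-10, -9, -1, 7] + [4, 10, 13, 21] -> [-10, -9, -1, 4, 7, 10, 13, 21]


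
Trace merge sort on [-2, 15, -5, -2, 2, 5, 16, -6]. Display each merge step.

Divide and conquer:
  Merge [-2] + [15] -> [-2, 15]
  Merge [-5] + [-2] -> [-5, -2]
  Merge [-2, 15] + [-5, -2] -> [-5, -2, -2, 15]
  Merge [2] + [5] -> [2, 5]
  Merge [16] + [-6] -> [-6, 16]
  Merge [2, 5] + [-6, 16] -> [-6, 2, 5, 16]
  Merge [-5, -2, -2, 15] + [-6, 2, 5, 16] -> [-6, -5, -2, -2, 2, 5, 15, 16]


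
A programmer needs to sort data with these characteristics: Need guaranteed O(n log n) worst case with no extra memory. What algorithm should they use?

Best choice: Heapsort
Reason: Heapsort is O(n log n) worst case and sorts in-place; quicksort can degrade to O(n^2)


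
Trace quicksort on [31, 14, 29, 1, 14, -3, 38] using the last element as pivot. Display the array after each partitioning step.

Partition 1: pivot=38 at index 6 -> [31, 14, 29, 1, 14, -3, 38]
Partition 2: pivot=-3 at index 0 -> [-3, 14, 29, 1, 14, 31, 38]
Partition 3: pivot=31 at index 5 -> [-3, 14, 29, 1, 14, 31, 38]
Partition 4: pivot=14 at index 3 -> [-3, 14, 1, 14, 29, 31, 38]
Partition 5: pivot=1 at index 1 -> [-3, 1, 14, 14, 29, 31, 38]


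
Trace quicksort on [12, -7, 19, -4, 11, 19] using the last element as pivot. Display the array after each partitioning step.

Partition 1: pivot=19 at index 5 -> [12, -7, 19, -4, 11, 19]
Partition 2: pivot=11 at index 2 -> [-7, -4, 11, 12, 19, 19]
Partition 3: pivot=-4 at index 1 -> [-7, -4, 11, 12, 19, 19]
Partition 4: pivot=19 at index 4 -> [-7, -4, 11, 12, 19, 19]


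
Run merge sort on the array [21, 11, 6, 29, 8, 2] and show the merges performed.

Divide and conquer:
  Merge [11] + [6] -> [6, 11]
  Merge [21] + [6, 11] -> [6, 11, 21]
  Merge [8] + [2] -> [2, 8]
  Merge [29] + [2, 8] -> [2, 8, 29]
  Merge [6, 11, 21] + [2, 8, 29] -> [2, 6, 8, 11, 21, 29]


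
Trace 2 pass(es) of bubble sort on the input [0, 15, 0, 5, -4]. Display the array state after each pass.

After pass 1: [0, 0, 5, -4, 15] (3 swaps)
After pass 2: [0, 0, -4, 5, 15] (1 swaps)
Total swaps: 4


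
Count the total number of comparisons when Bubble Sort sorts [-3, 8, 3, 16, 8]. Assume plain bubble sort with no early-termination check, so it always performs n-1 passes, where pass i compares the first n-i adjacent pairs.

Pass 1: compare adjacent pairs (0,1)..(3,4) = 4 comparison(s), 2 swap(s) -> [-3, 3, 8, 8, 16]
Pass 2: compare adjacent pairs (0,1)..(2,3) = 3 comparison(s), 0 swap(s) -> [-3, 3, 8, 8, 16]
Pass 3: compare adjacent pairs (0,1)..(1,2) = 2 comparison(s), 0 swap(s) -> [-3, 3, 8, 8, 16]
Pass 4: compare adjacent pairs (0,1)..(0,1) = 1 comparison(s), 0 swap(s) -> [-3, 3, 8, 8, 16]
Total comparisons: 4 + 3 + 2 + 1 = 10


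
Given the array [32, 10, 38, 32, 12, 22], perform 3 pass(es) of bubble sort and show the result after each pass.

After pass 1: [10, 32, 32, 12, 22, 38] (4 swaps)
After pass 2: [10, 32, 12, 22, 32, 38] (2 swaps)
After pass 3: [10, 12, 22, 32, 32, 38] (2 swaps)
Total swaps: 8


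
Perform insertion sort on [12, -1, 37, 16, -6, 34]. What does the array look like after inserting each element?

First element 12 is already 'sorted'
Insert -1: shifted 1 elements -> [-1, 12, 37, 16, -6, 34]
Insert 37: shifted 0 elements -> [-1, 12, 37, 16, -6, 34]
Insert 16: shifted 1 elements -> [-1, 12, 16, 37, -6, 34]
Insert -6: shifted 4 elements -> [-6, -1, 12, 16, 37, 34]
Insert 34: shifted 1 elements -> [-6, -1, 12, 16, 34, 37]


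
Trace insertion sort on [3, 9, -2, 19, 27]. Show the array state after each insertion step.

First element 3 is already 'sorted'
Insert 9: shifted 0 elements -> [3, 9, -2, 19, 27]
Insert -2: shifted 2 elements -> [-2, 3, 9, 19, 27]
Insert 19: shifted 0 elements -> [-2, 3, 9, 19, 27]
Insert 27: shifted 0 elements -> [-2, 3, 9, 19, 27]


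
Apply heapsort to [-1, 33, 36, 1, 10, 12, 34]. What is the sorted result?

Build heap: [36, 33, 34, 1, 10, 12, -1]
Extract 36: [34, 33, 12, 1, 10, -1, 36]
Extract 34: [33, 10, 12, 1, -1, 34, 36]
Extract 33: [12, 10, -1, 1, 33, 34, 36]
Extract 12: [10, 1, -1, 12, 33, 34, 36]
Extract 10: [1, -1, 10, 12, 33, 34, 36]
Extract 1: [-1, 1, 10, 12, 33, 34, 36]


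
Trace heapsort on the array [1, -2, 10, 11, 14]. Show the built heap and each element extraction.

Build heap: [14, 11, 10, 1, -2]
Extract 14: [11, 1, 10, -2, 14]
Extract 11: [10, 1, -2, 11, 14]
Extract 10: [1, -2, 10, 11, 14]
Extract 1: [-2, 1, 10, 11, 14]


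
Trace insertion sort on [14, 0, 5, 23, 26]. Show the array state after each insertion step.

First element 14 is already 'sorted'
Insert 0: shifted 1 elements -> [0, 14, 5, 23, 26]
Insert 5: shifted 1 elements -> [0, 5, 14, 23, 26]
Insert 23: shifted 0 elements -> [0, 5, 14, 23, 26]
Insert 26: shifted 0 elements -> [0, 5, 14, 23, 26]


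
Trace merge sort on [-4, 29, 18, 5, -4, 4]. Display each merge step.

Divide and conquer:
  Merge [29] + [18] -> [18, 29]
  Merge [-4] + [18, 29] -> [-4, 18, 29]
  Merge [-4] + [4] -> [-4, 4]
  Merge [5] + [-4, 4] -> [-4, 4, 5]
  Merge [-4, 18, 29] + [-4, 4, 5] -> [-4, -4, 4, 5, 18, 29]


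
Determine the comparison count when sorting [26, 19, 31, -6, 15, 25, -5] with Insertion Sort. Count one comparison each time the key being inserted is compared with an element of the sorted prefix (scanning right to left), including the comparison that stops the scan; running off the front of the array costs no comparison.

Insert 19: 26 > 19 (shift), reached front = 1 comparison(s) -> [19, 26, 31, -6, 15, 25, -5]
Insert 31: 26 <= 31 (stop) = 1 comparison(s) -> [19, 26, 31, -6, 15, 25, -5]
Insert -6: 31 > -6 (shift), 26 > -6 (shift), 19 > -6 (shift), reached front = 3 comparison(s) -> [-6, 19, 26, 31, 15, 25, -5]
Insert 15: 31 > 15 (shift), 26 > 15 (shift), 19 > 15 (shift), -6 <= 15 (stop) = 4 comparison(s) -> [-6, 15, 19, 26, 31, 25, -5]
Insert 25: 31 > 25 (shift), 26 > 25 (shift), 19 <= 25 (stop) = 3 comparison(s) -> [-6, 15, 19, 25, 26, 31, -5]
Insert -5: 31 > -5 (shift), 26 > -5 (shift), 25 > -5 (shift), 19 > -5 (shift), 15 > -5 (shift), -6 <= -5 (stop) = 6 comparison(s) -> [-6, -5, 15, 19, 25, 26, 31]
Total comparisons: 1 + 1 + 3 + 4 + 3 + 6 = 18


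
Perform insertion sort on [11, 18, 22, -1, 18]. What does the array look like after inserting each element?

First element 11 is already 'sorted'
Insert 18: shifted 0 elements -> [11, 18, 22, -1, 18]
Insert 22: shifted 0 elements -> [11, 18, 22, -1, 18]
Insert -1: shifted 3 elements -> [-1, 11, 18, 22, 18]
Insert 18: shifted 1 elements -> [-1, 11, 18, 18, 22]


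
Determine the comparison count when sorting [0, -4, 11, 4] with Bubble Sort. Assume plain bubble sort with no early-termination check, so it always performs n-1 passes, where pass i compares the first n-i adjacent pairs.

Pass 1: compare adjacent pairs (0,1)..(2,3) = 3 comparison(s), 2 swap(s) -> [-4, 0, 4, 11]
Pass 2: compare adjacent pairs (0,1)..(1,2) = 2 comparison(s), 0 swap(s) -> [-4, 0, 4, 11]
Pass 3: compare adjacent pairs (0,1)..(0,1) = 1 comparison(s), 0 swap(s) -> [-4, 0, 4, 11]
Total comparisons: 3 + 2 + 1 = 6


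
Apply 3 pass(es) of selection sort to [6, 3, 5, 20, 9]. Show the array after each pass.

Pass 1: Select minimum 3 at index 1, swap -> [3, 6, 5, 20, 9]
Pass 2: Select minimum 5 at index 2, swap -> [3, 5, 6, 20, 9]
Pass 3: Select minimum 6 at index 2, swap -> [3, 5, 6, 20, 9]


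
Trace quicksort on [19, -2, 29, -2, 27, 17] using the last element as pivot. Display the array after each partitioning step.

Partition 1: pivot=17 at index 2 -> [-2, -2, 17, 19, 27, 29]
Partition 2: pivot=-2 at index 1 -> [-2, -2, 17, 19, 27, 29]
Partition 3: pivot=29 at index 5 -> [-2, -2, 17, 19, 27, 29]
Partition 4: pivot=27 at index 4 -> [-2, -2, 17, 19, 27, 29]


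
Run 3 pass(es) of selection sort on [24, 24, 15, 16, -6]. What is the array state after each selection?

Pass 1: Select minimum -6 at index 4, swap -> [-6, 24, 15, 16, 24]
Pass 2: Select minimum 15 at index 2, swap -> [-6, 15, 24, 16, 24]
Pass 3: Select minimum 16 at index 3, swap -> [-6, 15, 16, 24, 24]


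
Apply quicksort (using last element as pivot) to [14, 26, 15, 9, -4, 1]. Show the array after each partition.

Partition 1: pivot=1 at index 1 -> [-4, 1, 15, 9, 14, 26]
Partition 2: pivot=26 at index 5 -> [-4, 1, 15, 9, 14, 26]
Partition 3: pivot=14 at index 3 -> [-4, 1, 9, 14, 15, 26]


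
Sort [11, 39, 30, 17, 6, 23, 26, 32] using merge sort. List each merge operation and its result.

Divide and conquer:
  Merge [11] + [39] -> [11, 39]
  Merge [30] + [17] -> [17, 30]
  Merge [11, 39] + [17, 30] -> [11, 17, 30, 39]
  Merge [6] + [23] -> [6, 23]
  Merge [26] + [32] -> [26, 32]
  Merge [6, 23] + [26, 32] -> [6, 23, 26, 32]
  Merge [11, 17, 30, 39] + [6, 23, 26, 32] -> [6, 11, 17, 23, 26, 30, 32, 39]


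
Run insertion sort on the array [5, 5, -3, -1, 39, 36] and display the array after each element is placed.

First element 5 is already 'sorted'
Insert 5: shifted 0 elements -> [5, 5, -3, -1, 39, 36]
Insert -3: shifted 2 elements -> [-3, 5, 5, -1, 39, 36]
Insert -1: shifted 2 elements -> [-3, -1, 5, 5, 39, 36]
Insert 39: shifted 0 elements -> [-3, -1, 5, 5, 39, 36]
Insert 36: shifted 1 elements -> [-3, -1, 5, 5, 36, 39]


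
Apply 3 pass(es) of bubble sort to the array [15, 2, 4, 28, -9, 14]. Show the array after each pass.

After pass 1: [2, 4, 15, -9, 14, 28] (4 swaps)
After pass 2: [2, 4, -9, 14, 15, 28] (2 swaps)
After pass 3: [2, -9, 4, 14, 15, 28] (1 swaps)
Total swaps: 7


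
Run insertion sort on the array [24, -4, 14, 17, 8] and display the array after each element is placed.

First element 24 is already 'sorted'
Insert -4: shifted 1 elements -> [-4, 24, 14, 17, 8]
Insert 14: shifted 1 elements -> [-4, 14, 24, 17, 8]
Insert 17: shifted 1 elements -> [-4, 14, 17, 24, 8]
Insert 8: shifted 3 elements -> [-4, 8, 14, 17, 24]


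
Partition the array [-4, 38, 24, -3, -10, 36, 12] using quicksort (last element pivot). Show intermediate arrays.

Partition 1: pivot=12 at index 3 -> [-4, -3, -10, 12, 24, 36, 38]
Partition 2: pivot=-10 at index 0 -> [-10, -3, -4, 12, 24, 36, 38]
Partition 3: pivot=-4 at index 1 -> [-10, -4, -3, 12, 24, 36, 38]
Partition 4: pivot=38 at index 6 -> [-10, -4, -3, 12, 24, 36, 38]
Partition 5: pivot=36 at index 5 -> [-10, -4, -3, 12, 24, 36, 38]


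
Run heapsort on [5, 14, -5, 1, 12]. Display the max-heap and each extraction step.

Build heap: [14, 12, -5, 1, 5]
Extract 14: [12, 5, -5, 1, 14]
Extract 12: [5, 1, -5, 12, 14]
Extract 5: [1, -5, 5, 12, 14]
Extract 1: [-5, 1, 5, 12, 14]


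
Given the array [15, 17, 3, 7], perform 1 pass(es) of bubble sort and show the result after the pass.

After pass 1: [15, 3, 7, 17] (2 swaps)
Total swaps: 2


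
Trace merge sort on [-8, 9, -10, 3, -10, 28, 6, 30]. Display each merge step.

Divide and conquer:
  Merge [-8] + [9] -> [-8, 9]
  Merge [-10] + [3] -> [-10, 3]
  Merge [-8, 9] + [-10, 3] -> [-10, -8, 3, 9]
  Merge [-10] + [28] -> [-10, 28]
  Merge [6] + [30] -> [6, 30]
  Merge [-10, 28] + [6, 30] -> [-10, 6, 28, 30]
  Merge [-10, -8, 3, 9] + [-10, 6, 28, 30] -> [-10, -10, -8, 3, 6, 9, 28, 30]


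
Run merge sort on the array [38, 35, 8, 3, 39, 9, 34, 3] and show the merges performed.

Divide and conquer:
  Merge [38] + [35] -> [35, 38]
  Merge [8] + [3] -> [3, 8]
  Merge [35, 38] + [3, 8] -> [3, 8, 35, 38]
  Merge [39] + [9] -> [9, 39]
  Merge [34] + [3] -> [3, 34]
  Merge [9, 39] + [3, 34] -> [3, 9, 34, 39]
  Merge [3, 8, 35, 38] + [3, 9, 34, 39] -> [3, 3, 8, 9, 34, 35, 38, 39]


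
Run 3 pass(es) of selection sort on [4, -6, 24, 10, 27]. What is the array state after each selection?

Pass 1: Select minimum -6 at index 1, swap -> [-6, 4, 24, 10, 27]
Pass 2: Select minimum 4 at index 1, swap -> [-6, 4, 24, 10, 27]
Pass 3: Select minimum 10 at index 3, swap -> [-6, 4, 10, 24, 27]


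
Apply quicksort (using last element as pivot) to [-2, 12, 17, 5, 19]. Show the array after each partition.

Partition 1: pivot=19 at index 4 -> [-2, 12, 17, 5, 19]
Partition 2: pivot=5 at index 1 -> [-2, 5, 17, 12, 19]
Partition 3: pivot=12 at index 2 -> [-2, 5, 12, 17, 19]


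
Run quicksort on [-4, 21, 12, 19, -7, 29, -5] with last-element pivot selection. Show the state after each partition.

Partition 1: pivot=-5 at index 1 -> [-7, -5, 12, 19, -4, 29, 21]
Partition 2: pivot=21 at index 5 -> [-7, -5, 12, 19, -4, 21, 29]
Partition 3: pivot=-4 at index 2 -> [-7, -5, -4, 19, 12, 21, 29]
Partition 4: pivot=12 at index 3 -> [-7, -5, -4, 12, 19, 21, 29]


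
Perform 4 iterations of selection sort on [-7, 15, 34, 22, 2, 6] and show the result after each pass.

Pass 1: Select minimum -7 at index 0, swap -> [-7, 15, 34, 22, 2, 6]
Pass 2: Select minimum 2 at index 4, swap -> [-7, 2, 34, 22, 15, 6]
Pass 3: Select minimum 6 at index 5, swap -> [-7, 2, 6, 22, 15, 34]
Pass 4: Select minimum 15 at index 4, swap -> [-7, 2, 6, 15, 22, 34]


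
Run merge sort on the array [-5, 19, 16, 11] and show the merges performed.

Divide and conquer:
  Merge [-5] + [19] -> [-5, 19]
  Merge [16] + [11] -> [11, 16]
  Merge [-5, 19] + [11, 16] -> [-5, 11, 16, 19]


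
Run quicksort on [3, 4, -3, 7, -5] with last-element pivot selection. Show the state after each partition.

Partition 1: pivot=-5 at index 0 -> [-5, 4, -3, 7, 3]
Partition 2: pivot=3 at index 2 -> [-5, -3, 3, 7, 4]
Partition 3: pivot=4 at index 3 -> [-5, -3, 3, 4, 7]


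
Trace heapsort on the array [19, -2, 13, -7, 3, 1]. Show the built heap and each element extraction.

Build heap: [19, 3, 13, -7, -2, 1]
Extract 19: [13, 3, 1, -7, -2, 19]
Extract 13: [3, -2, 1, -7, 13, 19]
Extract 3: [1, -2, -7, 3, 13, 19]
Extract 1: [-2, -7, 1, 3, 13, 19]
Extract -2: [-7, -2, 1, 3, 13, 19]


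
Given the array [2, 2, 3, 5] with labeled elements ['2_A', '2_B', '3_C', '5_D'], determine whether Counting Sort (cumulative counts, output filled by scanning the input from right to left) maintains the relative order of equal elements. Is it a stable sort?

Trace Counting Sort on the labeled array (the key is the number; the letter only tracks identity):
  Counts for values 0..5: [0, 0, 2, 1, 0, 1]
  Cumulative counts: [0, 0, 2, 3, 3, 4]
  Scan right to left: place 5_D at output index 3
  Scan right to left: place 3_C at output index 2
  Scan right to left: place 2_B at output index 1
  Scan right to left: place 2_A at output index 0
  Output: [2_A, 2_B, 3_C, 5_D]
Equal keys:
  value 2: originally 2_A, 2_B; after sorting 2_A, 2_B -> order preserved
All equal keys kept their original relative order. Counting Sort is stable: scanning the input right to left with decreasing cumulative counts places later duplicates at later output positions.
Answer: Stable


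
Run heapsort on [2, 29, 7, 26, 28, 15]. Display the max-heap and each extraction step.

Build heap: [29, 28, 15, 26, 2, 7]
Extract 29: [28, 26, 15, 7, 2, 29]
Extract 28: [26, 7, 15, 2, 28, 29]
Extract 26: [15, 7, 2, 26, 28, 29]
Extract 15: [7, 2, 15, 26, 28, 29]
Extract 7: [2, 7, 15, 26, 28, 29]


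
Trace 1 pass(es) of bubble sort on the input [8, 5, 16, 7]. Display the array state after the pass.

After pass 1: [5, 8, 7, 16] (2 swaps)
Total swaps: 2


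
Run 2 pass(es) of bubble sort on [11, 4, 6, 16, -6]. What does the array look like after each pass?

After pass 1: [4, 6, 11, -6, 16] (3 swaps)
After pass 2: [4, 6, -6, 11, 16] (1 swaps)
Total swaps: 4


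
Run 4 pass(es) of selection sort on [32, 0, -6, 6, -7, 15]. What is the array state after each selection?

Pass 1: Select minimum -7 at index 4, swap -> [-7, 0, -6, 6, 32, 15]
Pass 2: Select minimum -6 at index 2, swap -> [-7, -6, 0, 6, 32, 15]
Pass 3: Select minimum 0 at index 2, swap -> [-7, -6, 0, 6, 32, 15]
Pass 4: Select minimum 6 at index 3, swap -> [-7, -6, 0, 6, 32, 15]


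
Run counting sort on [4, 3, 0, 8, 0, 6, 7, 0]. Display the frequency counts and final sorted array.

Count array: [3, 0, 0, 1, 1, 0, 1, 1, 1]
(count[i] = number of elements equal to i)
Cumulative count: [3, 3, 3, 4, 5, 5, 6, 7, 8]
Sorted: [0, 0, 0, 3, 4, 6, 7, 8]


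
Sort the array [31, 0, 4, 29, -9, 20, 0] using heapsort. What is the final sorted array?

Build heap: [31, 29, 20, 0, -9, 4, 0]
Extract 31: [29, 0, 20, 0, -9, 4, 31]
Extract 29: [20, 0, 4, 0, -9, 29, 31]
Extract 20: [4, 0, -9, 0, 20, 29, 31]
Extract 4: [0, 0, -9, 4, 20, 29, 31]
Extract 0: [0, -9, 0, 4, 20, 29, 31]
Extract 0: [-9, 0, 0, 4, 20, 29, 31]


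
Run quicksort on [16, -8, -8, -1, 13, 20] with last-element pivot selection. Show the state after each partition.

Partition 1: pivot=20 at index 5 -> [16, -8, -8, -1, 13, 20]
Partition 2: pivot=13 at index 3 -> [-8, -8, -1, 13, 16, 20]
Partition 3: pivot=-1 at index 2 -> [-8, -8, -1, 13, 16, 20]
Partition 4: pivot=-8 at index 1 -> [-8, -8, -1, 13, 16, 20]


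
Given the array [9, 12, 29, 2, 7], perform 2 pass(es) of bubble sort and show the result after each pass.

After pass 1: [9, 12, 2, 7, 29] (2 swaps)
After pass 2: [9, 2, 7, 12, 29] (2 swaps)
Total swaps: 4


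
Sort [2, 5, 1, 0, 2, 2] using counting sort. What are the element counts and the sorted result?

Count array: [1, 1, 3, 0, 0, 1]
(count[i] = number of elements equal to i)
Cumulative count: [1, 2, 5, 5, 5, 6]
Sorted: [0, 1, 2, 2, 2, 5]


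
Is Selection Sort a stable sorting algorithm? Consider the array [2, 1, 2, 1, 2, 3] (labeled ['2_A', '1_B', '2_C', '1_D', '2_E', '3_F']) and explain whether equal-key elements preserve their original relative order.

Trace Selection Sort on the labeled array (the key is the number; the letter only tracks identity):
  Pass 1: minimum of unsorted part is 1_B at index 1; swap it with 2_A at index 0 -> [1_B, 2_A, 2_C, 1_D, 2_E, 3_F]
  Pass 2: minimum of unsorted part is 1_D at index 3; swap it with 2_A at index 1 -> [1_B, 1_D, 2_C, 2_A, 2_E, 3_F]
  Pass 3: minimum 2_C is already at index 2; no swap -> [1_B, 1_D, 2_C, 2_A, 2_E, 3_F]
  Pass 4: minimum 2_A is already at index 3; no swap -> [1_B, 1_D, 2_C, 2_A, 2_E, 3_F]
  Pass 5: minimum 2_E is already at index 4; no swap -> [1_B, 1_D, 2_C, 2_A, 2_E, 3_F]
Final order: [1_B, 1_D, 2_C, 2_A, 2_E, 3_F]
Equal keys:
  value 1: originally 1_B, 1_D; after sorting 1_B, 1_D -> order preserved
  value 2: originally 2_A, 2_C, 2_E; after sorting 2_C, 2_A, 2_E -> order changed
Equal keys were reordered, so Selection Sort is not stable: the long-range swap that moves the minimum into place can carry an element past an equal key. (One such input is enough; an unstable sort may happen to preserve order on other inputs, but it gives no guarantee.)
Answer: Not stable


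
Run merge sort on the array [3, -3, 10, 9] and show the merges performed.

Divide and conquer:
  Merge [3] + [-3] -> [-3, 3]
  Merge [10] + [9] -> [9, 10]
  Merge [-3, 3] + [9, 10] -> [-3, 3, 9, 10]


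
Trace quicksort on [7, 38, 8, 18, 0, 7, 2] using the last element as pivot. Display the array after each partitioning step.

Partition 1: pivot=2 at index 1 -> [0, 2, 8, 18, 7, 7, 38]
Partition 2: pivot=38 at index 6 -> [0, 2, 8, 18, 7, 7, 38]
Partition 3: pivot=7 at index 3 -> [0, 2, 7, 7, 8, 18, 38]
Partition 4: pivot=18 at index 5 -> [0, 2, 7, 7, 8, 18, 38]


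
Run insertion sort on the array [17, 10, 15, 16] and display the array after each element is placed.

First element 17 is already 'sorted'
Insert 10: shifted 1 elements -> [10, 17, 15, 16]
Insert 15: shifted 1 elements -> [10, 15, 17, 16]
Insert 16: shifted 1 elements -> [10, 15, 16, 17]


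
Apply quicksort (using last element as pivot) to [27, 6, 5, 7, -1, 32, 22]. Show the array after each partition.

Partition 1: pivot=22 at index 4 -> [6, 5, 7, -1, 22, 32, 27]
Partition 2: pivot=-1 at index 0 -> [-1, 5, 7, 6, 22, 32, 27]
Partition 3: pivot=6 at index 2 -> [-1, 5, 6, 7, 22, 32, 27]
Partition 4: pivot=27 at index 5 -> [-1, 5, 6, 7, 22, 27, 32]


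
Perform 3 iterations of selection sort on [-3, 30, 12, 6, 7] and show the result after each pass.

Pass 1: Select minimum -3 at index 0, swap -> [-3, 30, 12, 6, 7]
Pass 2: Select minimum 6 at index 3, swap -> [-3, 6, 12, 30, 7]
Pass 3: Select minimum 7 at index 4, swap -> [-3, 6, 7, 30, 12]


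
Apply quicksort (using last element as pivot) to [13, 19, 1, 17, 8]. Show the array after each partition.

Partition 1: pivot=8 at index 1 -> [1, 8, 13, 17, 19]
Partition 2: pivot=19 at index 4 -> [1, 8, 13, 17, 19]
Partition 3: pivot=17 at index 3 -> [1, 8, 13, 17, 19]


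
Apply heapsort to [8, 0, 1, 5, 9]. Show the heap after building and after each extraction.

Build heap: [9, 8, 1, 5, 0]
Extract 9: [8, 5, 1, 0, 9]
Extract 8: [5, 0, 1, 8, 9]
Extract 5: [1, 0, 5, 8, 9]
Extract 1: [0, 1, 5, 8, 9]


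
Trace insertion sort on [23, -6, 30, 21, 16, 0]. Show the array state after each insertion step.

First element 23 is already 'sorted'
Insert -6: shifted 1 elements -> [-6, 23, 30, 21, 16, 0]
Insert 30: shifted 0 elements -> [-6, 23, 30, 21, 16, 0]
Insert 21: shifted 2 elements -> [-6, 21, 23, 30, 16, 0]
Insert 16: shifted 3 elements -> [-6, 16, 21, 23, 30, 0]
Insert 0: shifted 4 elements -> [-6, 0, 16, 21, 23, 30]


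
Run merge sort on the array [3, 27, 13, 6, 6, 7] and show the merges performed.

Divide and conquer:
  Merge [27] + [13] -> [13, 27]
  Merge [3] + [13, 27] -> [3, 13, 27]
  Merge [6] + [7] -> [6, 7]
  Merge [6] + [6, 7] -> [6, 6, 7]
  Merge [3, 13, 27] + [6, 6, 7] -> [3, 6, 6, 7, 13, 27]


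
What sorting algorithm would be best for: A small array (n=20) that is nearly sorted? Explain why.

Best choice: Insertion sort
Reason: Insertion sort is O(n) for nearly sorted arrays and has low overhead


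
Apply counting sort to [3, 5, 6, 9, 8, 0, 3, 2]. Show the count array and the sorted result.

Count array: [1, 0, 1, 2, 0, 1, 1, 0, 1, 1]
(count[i] = number of elements equal to i)
Cumulative count: [1, 1, 2, 4, 4, 5, 6, 6, 7, 8]
Sorted: [0, 2, 3, 3, 5, 6, 8, 9]


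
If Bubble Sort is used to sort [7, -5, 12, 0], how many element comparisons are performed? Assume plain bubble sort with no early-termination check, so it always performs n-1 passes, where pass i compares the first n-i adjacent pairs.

Pass 1: compare adjacent pairs (0,1)..(2,3) = 3 comparison(s), 2 swap(s) -> [-5, 7, 0, 12]
Pass 2: compare adjacent pairs (0,1)..(1,2) = 2 comparison(s), 1 swap(s) -> [-5, 0, 7, 12]
Pass 3: compare adjacent pairs (0,1)..(0,1) = 1 comparison(s), 0 swap(s) -> [-5, 0, 7, 12]
Total comparisons: 3 + 2 + 1 = 6


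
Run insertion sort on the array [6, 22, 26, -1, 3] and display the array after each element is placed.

First element 6 is already 'sorted'
Insert 22: shifted 0 elements -> [6, 22, 26, -1, 3]
Insert 26: shifted 0 elements -> [6, 22, 26, -1, 3]
Insert -1: shifted 3 elements -> [-1, 6, 22, 26, 3]
Insert 3: shifted 3 elements -> [-1, 3, 6, 22, 26]


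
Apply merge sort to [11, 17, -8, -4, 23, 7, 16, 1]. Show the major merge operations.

Divide and conquer:
  Merge [11] + [17] -> [11, 17]
  Merge [-8] + [-4] -> [-8, -4]
  Merge [11, 17] + [-8, -4] -> [-8, -4, 11, 17]
  Merge [23] + [7] -> [7, 23]
  Merge [16] + [1] -> [1, 16]
  Merge [7, 23] + [1, 16] -> [1, 7, 16, 23]
  Merge [-8, -4, 11, 17] + [1, 7, 16, 23] -> [-8, -4, 1, 7, 11, 16, 17, 23]


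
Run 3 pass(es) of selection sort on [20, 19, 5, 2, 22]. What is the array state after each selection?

Pass 1: Select minimum 2 at index 3, swap -> [2, 19, 5, 20, 22]
Pass 2: Select minimum 5 at index 2, swap -> [2, 5, 19, 20, 22]
Pass 3: Select minimum 19 at index 2, swap -> [2, 5, 19, 20, 22]


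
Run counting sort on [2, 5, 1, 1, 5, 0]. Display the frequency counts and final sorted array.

Count array: [1, 2, 1, 0, 0, 2]
(count[i] = number of elements equal to i)
Cumulative count: [1, 3, 4, 4, 4, 6]
Sorted: [0, 1, 1, 2, 5, 5]


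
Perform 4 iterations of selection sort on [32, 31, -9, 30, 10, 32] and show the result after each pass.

Pass 1: Select minimum -9 at index 2, swap -> [-9, 31, 32, 30, 10, 32]
Pass 2: Select minimum 10 at index 4, swap -> [-9, 10, 32, 30, 31, 32]
Pass 3: Select minimum 30 at index 3, swap -> [-9, 10, 30, 32, 31, 32]
Pass 4: Select minimum 31 at index 4, swap -> [-9, 10, 30, 31, 32, 32]


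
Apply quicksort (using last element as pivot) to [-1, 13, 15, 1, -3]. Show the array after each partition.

Partition 1: pivot=-3 at index 0 -> [-3, 13, 15, 1, -1]
Partition 2: pivot=-1 at index 1 -> [-3, -1, 15, 1, 13]
Partition 3: pivot=13 at index 3 -> [-3, -1, 1, 13, 15]


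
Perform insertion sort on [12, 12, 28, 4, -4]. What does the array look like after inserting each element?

First element 12 is already 'sorted'
Insert 12: shifted 0 elements -> [12, 12, 28, 4, -4]
Insert 28: shifted 0 elements -> [12, 12, 28, 4, -4]
Insert 4: shifted 3 elements -> [4, 12, 12, 28, -4]
Insert -4: shifted 4 elements -> [-4, 4, 12, 12, 28]


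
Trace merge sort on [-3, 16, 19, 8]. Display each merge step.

Divide and conquer:
  Merge [-3] + [16] -> [-3, 16]
  Merge [19] + [8] -> [8, 19]
  Merge [-3, 16] + [8, 19] -> [-3, 8, 16, 19]


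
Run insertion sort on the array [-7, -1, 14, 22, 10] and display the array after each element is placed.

First element -7 is already 'sorted'
Insert -1: shifted 0 elements -> [-7, -1, 14, 22, 10]
Insert 14: shifted 0 elements -> [-7, -1, 14, 22, 10]
Insert 22: shifted 0 elements -> [-7, -1, 14, 22, 10]
Insert 10: shifted 2 elements -> [-7, -1, 10, 14, 22]


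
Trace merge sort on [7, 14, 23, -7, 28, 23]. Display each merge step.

Divide and conquer:
  Merge [14] + [23] -> [14, 23]
  Merge [7] + [14, 23] -> [7, 14, 23]
  Merge [28] + [23] -> [23, 28]
  Merge [-7] + [23, 28] -> [-7, 23, 28]
  Merge [7, 14, 23] + [-7, 23, 28] -> [-7, 7, 14, 23, 23, 28]


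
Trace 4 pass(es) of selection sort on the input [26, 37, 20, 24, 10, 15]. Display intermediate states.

Pass 1: Select minimum 10 at index 4, swap -> [10, 37, 20, 24, 26, 15]
Pass 2: Select minimum 15 at index 5, swap -> [10, 15, 20, 24, 26, 37]
Pass 3: Select minimum 20 at index 2, swap -> [10, 15, 20, 24, 26, 37]
Pass 4: Select minimum 24 at index 3, swap -> [10, 15, 20, 24, 26, 37]
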